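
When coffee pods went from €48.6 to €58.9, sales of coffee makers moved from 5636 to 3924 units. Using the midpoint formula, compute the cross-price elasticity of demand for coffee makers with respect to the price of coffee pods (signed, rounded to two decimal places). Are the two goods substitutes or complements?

-1.87; complements

%ΔQ_{coffee makers} = (3924 − 5636)/avg = -1712/4780 = -0.358158…
%ΔP_{coffee pods} = (58.9 − 48.6)/avg = 10.3/53.75 = 0.191627…
E_cross = (-1712/4780) / (10.3/53.75) = -1.8690…
E_cross < 0 ⇒ the goods are complements.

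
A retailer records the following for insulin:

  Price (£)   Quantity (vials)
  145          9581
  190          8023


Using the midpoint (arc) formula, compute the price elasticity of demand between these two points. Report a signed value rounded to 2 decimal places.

%ΔQ = (8023 − 9581) / [(9581 + 8023)/2] = -1558/8802 = -0.177005…
%ΔP = (190 − 145) / [(145 + 190)/2] = 45/167.5 = 0.268656…
Arc Ed = %ΔQ / %ΔP = (-1558/8802) / (45/167.5) = -0.6588…

-0.66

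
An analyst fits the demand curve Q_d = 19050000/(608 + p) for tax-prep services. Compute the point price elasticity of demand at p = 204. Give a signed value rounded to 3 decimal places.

dQ_d/dp = −19050000/(608 + p)² = -28.8924. At p = 204, Q_d = 23460.6.
Ed = (dQ_d/dp)·(p/Q_d) = (-28.8924) × (204/23460.6) = -0.25123…

-0.251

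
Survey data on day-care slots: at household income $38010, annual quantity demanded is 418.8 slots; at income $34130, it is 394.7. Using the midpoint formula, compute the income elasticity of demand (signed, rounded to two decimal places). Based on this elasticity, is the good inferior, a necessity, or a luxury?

%ΔQ = (394.7 − 418.8)/[( 418.8 + 394.7)/2] = -24.1/406.75 = -0.059250…
%ΔIncome = (34130 − 38010)/[( 38010 + 34130)/2] = -3880/36070 = -0.107568…
E_income = (-24.1/406.75) / (-3880/36070) = 0.5508…
0 < E_income < 1 ⇒ normal good, necessity.

0.55; necessity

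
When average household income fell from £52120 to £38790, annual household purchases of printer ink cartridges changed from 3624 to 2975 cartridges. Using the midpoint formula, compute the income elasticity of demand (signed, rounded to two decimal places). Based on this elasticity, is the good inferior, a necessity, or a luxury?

0.67; necessity

%ΔQ = (2975 − 3624)/[( 3624 + 2975)/2] = -649/3299.5 = -0.196696…
%ΔIncome = (38790 − 52120)/[( 52120 + 38790)/2] = -13330/45455 = -0.293257…
E_income = (-649/3299.5) / (-13330/45455) = 0.6707…
0 < E_income < 1 ⇒ normal good, necessity.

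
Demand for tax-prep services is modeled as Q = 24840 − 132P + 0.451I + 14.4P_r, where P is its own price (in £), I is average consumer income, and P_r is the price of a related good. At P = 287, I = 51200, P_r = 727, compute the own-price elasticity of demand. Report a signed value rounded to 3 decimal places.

-1.847

At the given values, Q = 24840 − 132(287) + 0.451(51200) + 14.4(727) = 20516.
∂Q/∂P = −132.
E = (-132) × (287/20516) = -1.84655…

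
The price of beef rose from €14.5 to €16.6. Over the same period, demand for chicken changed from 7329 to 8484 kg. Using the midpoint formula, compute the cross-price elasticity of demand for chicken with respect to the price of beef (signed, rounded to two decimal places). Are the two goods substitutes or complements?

1.08; substitutes

%ΔQ_{chicken} = (8484 − 7329)/avg = 1155/7906.5 = 0.146082…
%ΔP_{beef} = (16.6 − 14.5)/avg = 2.1/15.55 = 0.135048…
E_cross = (1155/7906.5) / (2.1/15.55) = 1.0817…
E_cross > 0 ⇒ the goods are substitutes.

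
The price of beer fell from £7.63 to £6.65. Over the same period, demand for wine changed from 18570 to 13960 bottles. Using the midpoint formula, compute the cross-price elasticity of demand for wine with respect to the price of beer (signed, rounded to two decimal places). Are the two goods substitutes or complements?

2.06; substitutes

%ΔQ_{wine} = (13960 − 18570)/avg = -4610/16265 = -0.283430…
%ΔP_{beer} = (6.65 − 7.63)/avg = -0.98/7.14 = -0.137254…
E_cross = (-4610/16265) / (-0.98/7.14) = 2.0649…
E_cross > 0 ⇒ the goods are substitutes.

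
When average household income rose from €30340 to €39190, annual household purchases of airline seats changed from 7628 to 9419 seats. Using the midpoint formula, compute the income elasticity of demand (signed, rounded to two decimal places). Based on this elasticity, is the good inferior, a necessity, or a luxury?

%ΔQ = (9419 − 7628)/[( 7628 + 9419)/2] = 1791/8523.5 = 0.210124…
%ΔIncome = (39190 − 30340)/[( 30340 + 39190)/2] = 8850/34765 = 0.254566…
E_income = (1791/8523.5) / (8850/34765) = 0.8254…
0 < E_income < 1 ⇒ normal good, necessity.

0.83; necessity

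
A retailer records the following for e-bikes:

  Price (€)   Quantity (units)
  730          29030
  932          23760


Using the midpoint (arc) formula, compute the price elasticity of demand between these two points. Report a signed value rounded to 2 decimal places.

-0.82

%ΔQ = (23760 − 29030) / [(29030 + 23760)/2] = -5270/26395 = -0.199659…
%ΔP = (932 − 730) / [(730 + 932)/2] = 202/831 = 0.243080…
Arc Ed = %ΔQ / %ΔP = (-5270/26395) / (202/831) = -0.8213…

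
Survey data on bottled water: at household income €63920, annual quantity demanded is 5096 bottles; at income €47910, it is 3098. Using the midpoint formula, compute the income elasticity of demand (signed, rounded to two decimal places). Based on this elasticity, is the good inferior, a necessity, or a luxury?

1.70; luxury

%ΔQ = (3098 − 5096)/[( 5096 + 3098)/2] = -1998/4097 = -0.487673…
%ΔIncome = (47910 − 63920)/[( 63920 + 47910)/2] = -16010/55915 = -0.286327…
E_income = (-1998/4097) / (-16010/55915) = 1.7032…
E_income > 1 ⇒ normal good, luxury.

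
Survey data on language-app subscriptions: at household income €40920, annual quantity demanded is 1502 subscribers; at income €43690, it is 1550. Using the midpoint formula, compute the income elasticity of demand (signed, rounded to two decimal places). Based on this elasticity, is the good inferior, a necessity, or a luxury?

%ΔQ = (1550 − 1502)/[( 1502 + 1550)/2] = 48/1526 = 0.031454…
%ΔIncome = (43690 − 40920)/[( 40920 + 43690)/2] = 2770/42305 = 0.065476…
E_income = (48/1526) / (2770/42305) = 0.4803…
0 < E_income < 1 ⇒ normal good, necessity.

0.48; necessity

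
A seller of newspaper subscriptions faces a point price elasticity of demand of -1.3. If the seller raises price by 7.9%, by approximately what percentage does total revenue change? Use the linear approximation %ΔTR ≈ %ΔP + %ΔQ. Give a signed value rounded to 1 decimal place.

%ΔQ ≈ Ed × %ΔP = (-1.3) × (+7.9%) = -10.2700%
%ΔTR ≈ %ΔP + %ΔQ = (+7.9%) + (-10.2700%) = -2.3700%

-2.4%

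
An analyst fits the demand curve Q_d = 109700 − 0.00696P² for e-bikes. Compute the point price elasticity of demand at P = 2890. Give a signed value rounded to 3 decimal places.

dQ_d/dP = −2·0.00696·P = -40.2288. At P = 2890, Q_d = 51569.384.
Ed = (dQ_d/dP)·(P/Q_d) = (-40.2288) × (2890/51569.384) = -2.25446…

-2.254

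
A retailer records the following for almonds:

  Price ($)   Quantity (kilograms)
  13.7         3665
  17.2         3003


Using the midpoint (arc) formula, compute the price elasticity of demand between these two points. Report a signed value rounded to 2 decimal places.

%ΔQ = (3003 − 3665) / [(3665 + 3003)/2] = -662/3334 = -0.198560…
%ΔP = (17.2 − 13.7) / [(13.7 + 17.2)/2] = 3.5/15.45 = 0.226537…
Arc Ed = %ΔQ / %ΔP = (-662/3334) / (3.5/15.45) = -0.8765…

-0.88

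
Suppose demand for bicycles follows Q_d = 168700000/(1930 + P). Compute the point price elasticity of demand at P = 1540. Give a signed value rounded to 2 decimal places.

-0.44

dQ_d/dP = −168700000/(1930 + P)² = -14.0106. At P = 1540, Q_d = 48616.7.
Ed = (dQ_d/dP)·(P/Q_d) = (-14.0106) × (1540/48616.7) = -0.4438…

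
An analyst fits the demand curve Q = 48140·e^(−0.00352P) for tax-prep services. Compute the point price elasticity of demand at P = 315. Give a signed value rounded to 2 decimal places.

dQ/dP = −0.00352·Q = -55.9117. At P = 315, Q = 15884.
Ed = (dQ/dP)·(P/Q) = (-55.9117) × (315/15884) = -1.1088

-1.11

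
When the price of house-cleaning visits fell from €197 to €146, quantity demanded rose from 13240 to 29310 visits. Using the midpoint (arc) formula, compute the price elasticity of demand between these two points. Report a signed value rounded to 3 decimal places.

-2.540

%ΔQ = (29310 − 13240) / [(13240 + 29310)/2] = 16070/21275 = 0.755346…
%ΔP = (146 − 197) / [(197 + 146)/2] = -51/171.5 = -0.297376…
Arc Ed = %ΔQ / %ΔP = (16070/21275) / (-51/171.5) = -2.54003…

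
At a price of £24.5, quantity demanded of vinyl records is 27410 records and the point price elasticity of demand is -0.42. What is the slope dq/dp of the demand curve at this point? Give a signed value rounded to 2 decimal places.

Ed = (dq/dp)·(p/q) ⇒ dq/dp = Ed·q/p = (-0.42)·27410/24.5 = -469.8857…

-469.89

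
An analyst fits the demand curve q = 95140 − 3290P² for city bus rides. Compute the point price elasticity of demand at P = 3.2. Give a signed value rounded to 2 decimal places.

-1.10

dq/dP = −2·3290·P = -21056. At P = 3.2, q = 61450.4.
Ed = (dq/dP)·(P/q) = (-21056) × (3.2/61450.4) = -1.0964…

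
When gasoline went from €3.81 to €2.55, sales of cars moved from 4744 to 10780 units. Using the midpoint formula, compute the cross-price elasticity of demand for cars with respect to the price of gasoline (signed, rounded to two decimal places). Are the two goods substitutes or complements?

-1.96; complements

%ΔQ_{cars} = (10780 − 4744)/avg = 6036/7762 = 0.777634…
%ΔP_{gasoline} = (2.55 − 3.81)/avg = -1.26/3.18 = -0.396226…
E_cross = (6036/7762) / (-1.26/3.18) = -1.9626…
E_cross < 0 ⇒ the goods are complements.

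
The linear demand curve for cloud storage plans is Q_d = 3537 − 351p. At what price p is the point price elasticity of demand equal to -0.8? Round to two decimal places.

Ed = −351p/(3537 − 351p). Set this equal to -0.8:
351p = 0.8·(3537 − 351p) ⇒ 351p(1 + 0.8) = 0.8·3537
p = 0.8·3537 / (351·1.8) = 4.4786…

4.48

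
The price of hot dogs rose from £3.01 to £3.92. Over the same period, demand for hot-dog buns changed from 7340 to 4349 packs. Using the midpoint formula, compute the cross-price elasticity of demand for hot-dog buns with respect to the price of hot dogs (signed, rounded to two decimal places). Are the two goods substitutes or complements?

%ΔQ_{hot-dog buns} = (4349 − 7340)/avg = -2991/5844.5 = -0.511763…
%ΔP_{hot dogs} = (3.92 − 3.01)/avg = 0.91/3.465 = 0.262626…
E_cross = (-2991/5844.5) / (0.91/3.465) = -1.9486…
E_cross < 0 ⇒ the goods are complements.

-1.95; complements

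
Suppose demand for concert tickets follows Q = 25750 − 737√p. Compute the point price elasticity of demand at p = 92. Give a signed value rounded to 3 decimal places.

dQ/dp = −737/(2√p) = -38.4188. At p = 92, Q = 18680.9.
Ed = (dQ/dp)·(p/Q) = (-38.4188) × (92/18680.9) = -0.18920…

-0.189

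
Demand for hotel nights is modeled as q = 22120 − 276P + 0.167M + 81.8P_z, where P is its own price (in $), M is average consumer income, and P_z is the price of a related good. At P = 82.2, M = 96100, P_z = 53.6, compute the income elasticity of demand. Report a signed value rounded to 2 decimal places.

At the given values, q = 22120 − 276(82.2) + 0.167(96100) + 81.8(53.6) = 19865.98.
∂q/∂M = 0.167.
E = (0.167) × (96100/19865.98) = 0.8078…

0.81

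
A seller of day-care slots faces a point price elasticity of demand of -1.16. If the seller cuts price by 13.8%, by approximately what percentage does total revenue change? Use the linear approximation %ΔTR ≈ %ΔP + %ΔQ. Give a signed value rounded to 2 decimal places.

%ΔQ ≈ Ed × %ΔP = (-1.16) × (-13.8%) = +16.0080%
%ΔTR ≈ %ΔP + %ΔQ = (-13.8%) + (+16.0080%) = +2.2080%

+2.21%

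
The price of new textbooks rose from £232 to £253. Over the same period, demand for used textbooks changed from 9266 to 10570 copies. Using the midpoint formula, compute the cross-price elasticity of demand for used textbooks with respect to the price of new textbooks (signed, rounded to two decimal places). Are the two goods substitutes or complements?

1.52; substitutes

%ΔQ_{used textbooks} = (10570 − 9266)/avg = 1304/9918 = 0.131478…
%ΔP_{new textbooks} = (253 − 232)/avg = 21/242.5 = 0.086597…
E_cross = (1304/9918) / (21/242.5) = 1.5182…
E_cross > 0 ⇒ the goods are substitutes.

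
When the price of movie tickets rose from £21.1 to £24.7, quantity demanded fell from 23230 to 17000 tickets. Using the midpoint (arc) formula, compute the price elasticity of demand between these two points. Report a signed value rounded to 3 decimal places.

%ΔQ = (17000 − 23230) / [(23230 + 17000)/2] = -6230/20115 = -0.309719…
%ΔP = (24.7 − 21.1) / [(21.1 + 24.7)/2] = 3.6/22.9 = 0.157205…
Arc Ed = %ΔQ / %ΔP = (-6230/20115) / (3.6/22.9) = -1.97015…

-1.970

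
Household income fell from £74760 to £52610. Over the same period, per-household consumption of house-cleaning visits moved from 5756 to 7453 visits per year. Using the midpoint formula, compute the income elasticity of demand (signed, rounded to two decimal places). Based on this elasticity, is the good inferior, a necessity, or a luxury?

%ΔQ = (7453 − 5756)/[( 5756 + 7453)/2] = 1697/6604.5 = 0.256946…
%ΔIncome = (52610 − 74760)/[( 74760 + 52610)/2] = -22150/63685 = -0.347805…
E_income = (1697/6604.5) / (-22150/63685) = -0.7387…
E_income < 0 ⇒ inferior good.

-0.74; inferior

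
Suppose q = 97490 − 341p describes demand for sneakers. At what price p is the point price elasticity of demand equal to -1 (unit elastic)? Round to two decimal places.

Ed = −341p/(97490 − 341p). Set this equal to -1:
341p = 1·(97490 − 341p) ⇒ 341p(1 + 1) = 1·97490
p = 1·97490 / (341·2) = 142.9472…

142.95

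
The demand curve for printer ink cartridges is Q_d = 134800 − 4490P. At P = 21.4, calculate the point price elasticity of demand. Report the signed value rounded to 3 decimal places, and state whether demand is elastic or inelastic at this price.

-2.482; elastic

dQ_d/dP = −4490. At P = 21.4, Q_d = 134800 − 4490(21.4) = 38714.
Ed = (dQ_d/dP)·(P/Q_d) = −4490 × (21.4/38714) = -2.48194…
|Ed| = 2.482 > 1, so demand is elastic.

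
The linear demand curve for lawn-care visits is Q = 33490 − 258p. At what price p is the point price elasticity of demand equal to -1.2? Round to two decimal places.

70.80

Ed = −258p/(33490 − 258p). Set this equal to -1.2:
258p = 1.2·(33490 − 258p) ⇒ 258p(1 + 1.2) = 1.2·33490
p = 1.2·33490 / (258·2.2) = 70.8033…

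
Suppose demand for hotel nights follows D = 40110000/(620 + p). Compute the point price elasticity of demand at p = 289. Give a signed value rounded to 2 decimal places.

-0.32

dD/dp = −40110000/(620 + p)² = -48.5428. At p = 289, D = 44125.4.
Ed = (dD/dp)·(p/D) = (-48.5428) × (289/44125.4) = -0.3179…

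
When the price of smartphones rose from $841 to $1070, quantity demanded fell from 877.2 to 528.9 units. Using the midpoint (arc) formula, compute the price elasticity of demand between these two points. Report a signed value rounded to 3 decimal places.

-2.067

%ΔQ = (528.9 − 877.2) / [(877.2 + 528.9)/2] = -348.3/703.05 = -0.495412…
%ΔP = (1070 − 841) / [(841 + 1070)/2] = 229/955.5 = 0.239665…
Arc Ed = %ΔQ / %ΔP = (-348.3/703.05) / (229/955.5) = -2.06710…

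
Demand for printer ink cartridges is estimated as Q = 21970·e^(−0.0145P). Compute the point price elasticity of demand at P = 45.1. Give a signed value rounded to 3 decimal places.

dQ/dP = −0.0145·Q = -165.65. At P = 45.1, Q = 11424.1.
Ed = (dQ/dP)·(P/Q) = (-165.65) × (45.1/11424.1) = -0.65395

-0.654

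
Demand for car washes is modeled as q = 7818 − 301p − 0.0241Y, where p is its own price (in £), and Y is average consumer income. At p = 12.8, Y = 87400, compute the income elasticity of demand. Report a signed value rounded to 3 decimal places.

-1.133

At the given values, q = 7818 − 301(12.8) − 0.0241(87400) = 1858.86.
∂q/∂Y = -0.0241.
E = (-0.0241) × (87400/1858.86) = -1.13313…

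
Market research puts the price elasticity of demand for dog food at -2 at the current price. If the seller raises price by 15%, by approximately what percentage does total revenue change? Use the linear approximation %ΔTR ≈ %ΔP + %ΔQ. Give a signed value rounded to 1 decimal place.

-15.0%

%ΔQ ≈ Ed × %ΔP = (-2) × (+15%) = -30.0000%
%ΔTR ≈ %ΔP + %ΔQ = (+15%) + (-30.0000%) = -15.0000%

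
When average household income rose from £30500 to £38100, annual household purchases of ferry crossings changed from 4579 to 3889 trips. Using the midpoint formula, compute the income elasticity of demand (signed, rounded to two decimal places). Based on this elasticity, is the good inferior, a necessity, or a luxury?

%ΔQ = (3889 − 4579)/[( 4579 + 3889)/2] = -690/4234 = -0.162966…
%ΔIncome = (38100 − 30500)/[( 30500 + 38100)/2] = 7600/34300 = 0.221574…
E_income = (-690/4234) / (7600/34300) = -0.7354…
E_income < 0 ⇒ inferior good.

-0.74; inferior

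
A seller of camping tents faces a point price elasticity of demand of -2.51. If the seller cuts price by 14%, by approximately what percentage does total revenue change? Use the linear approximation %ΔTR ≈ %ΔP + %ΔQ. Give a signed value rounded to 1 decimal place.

%ΔQ ≈ Ed × %ΔP = (-2.51) × (-14%) = +35.1400%
%ΔTR ≈ %ΔP + %ΔQ = (-14%) + (+35.1400%) = +21.1400%

+21.1%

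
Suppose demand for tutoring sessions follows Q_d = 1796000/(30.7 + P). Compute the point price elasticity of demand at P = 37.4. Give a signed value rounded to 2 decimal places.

dQ_d/dP = −1796000/(30.7 + P)² = -387.268. At P = 37.4, Q_d = 26373.
Ed = (dQ_d/dP)·(P/Q_d) = (-387.268) × (37.4/26373) = -0.5491…

-0.55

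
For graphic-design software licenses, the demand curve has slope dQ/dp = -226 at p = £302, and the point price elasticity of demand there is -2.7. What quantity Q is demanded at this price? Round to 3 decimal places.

25278.519

Ed = (dQ/dp)·(p/Q) ⇒ Q = (dQ/dp)·p/Ed = (-226)·302/(-2.7) = 25278.51851…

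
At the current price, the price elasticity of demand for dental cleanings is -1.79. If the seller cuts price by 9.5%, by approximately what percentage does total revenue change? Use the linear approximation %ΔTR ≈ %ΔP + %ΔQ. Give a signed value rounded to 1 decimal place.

%ΔQ ≈ Ed × %ΔP = (-1.79) × (-9.5%) = +17.0050%
%ΔTR ≈ %ΔP + %ΔQ = (-9.5%) + (+17.0050%) = +7.5050%

+7.5%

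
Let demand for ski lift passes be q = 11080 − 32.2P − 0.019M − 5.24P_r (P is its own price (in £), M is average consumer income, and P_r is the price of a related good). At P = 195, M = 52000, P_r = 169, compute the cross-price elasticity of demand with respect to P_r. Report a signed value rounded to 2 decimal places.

At the given values, q = 11080 − 32.2(195) − 0.019(52000) − 5.24(169) = 2927.44.
∂q/∂P_r = -5.24.
E = (-5.24) × (169/2927.44) = -0.3025…

-0.30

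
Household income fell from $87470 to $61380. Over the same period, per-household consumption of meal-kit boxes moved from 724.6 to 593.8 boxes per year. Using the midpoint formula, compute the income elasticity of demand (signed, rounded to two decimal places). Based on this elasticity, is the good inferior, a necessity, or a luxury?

0.57; necessity

%ΔQ = (593.8 − 724.6)/[( 724.6 + 593.8)/2] = -130.8/659.2 = -0.198422…
%ΔIncome = (61380 − 87470)/[( 87470 + 61380)/2] = -26090/74425 = -0.350554…
E_income = (-130.8/659.2) / (-26090/74425) = 0.5660…
0 < E_income < 1 ⇒ normal good, necessity.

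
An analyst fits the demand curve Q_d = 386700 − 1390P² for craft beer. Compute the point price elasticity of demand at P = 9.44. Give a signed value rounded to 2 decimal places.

dQ_d/dP = −2·1390·P = -26243.2. At P = 9.44, Q_d = 262832.096.
Ed = (dQ_d/dP)·(P/Q_d) = (-26243.2) × (9.44/262832.096) = -0.9425…

-0.94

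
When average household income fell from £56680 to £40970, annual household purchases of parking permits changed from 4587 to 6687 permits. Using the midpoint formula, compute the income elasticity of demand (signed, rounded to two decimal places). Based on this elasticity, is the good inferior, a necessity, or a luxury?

-1.16; inferior

%ΔQ = (6687 − 4587)/[( 4587 + 6687)/2] = 2100/5637 = 0.372538…
%ΔIncome = (40970 − 56680)/[( 56680 + 40970)/2] = -15710/48825 = -0.321761…
E_income = (2100/5637) / (-15710/48825) = -1.1578…
E_income < 0 ⇒ inferior good.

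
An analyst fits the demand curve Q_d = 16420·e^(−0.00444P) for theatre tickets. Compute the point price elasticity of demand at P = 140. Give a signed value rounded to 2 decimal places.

dQ_d/dP = −0.00444·Q_d = -39.156. At P = 140, Q_d = 8818.93.
Ed = (dQ_d/dP)·(P/Q_d) = (-39.156) × (140/8818.93) = -0.6216

-0.62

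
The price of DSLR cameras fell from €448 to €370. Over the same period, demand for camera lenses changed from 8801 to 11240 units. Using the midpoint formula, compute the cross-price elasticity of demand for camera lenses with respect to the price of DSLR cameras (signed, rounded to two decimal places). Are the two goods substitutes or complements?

-1.28; complements

%ΔQ_{camera lenses} = (11240 − 8801)/avg = 2439/10020.5 = 0.243401…
%ΔP_{DSLR cameras} = (370 − 448)/avg = -78/409 = -0.190709…
E_cross = (2439/10020.5) / (-78/409) = -1.2762…
E_cross < 0 ⇒ the goods are complements.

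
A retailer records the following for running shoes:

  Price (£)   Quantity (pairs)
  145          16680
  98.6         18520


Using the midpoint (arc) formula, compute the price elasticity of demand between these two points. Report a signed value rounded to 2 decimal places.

-0.27

%ΔQ = (18520 − 16680) / [(16680 + 18520)/2] = 1840/17600 = 0.104545…
%ΔP = (98.6 − 145) / [(145 + 98.6)/2] = -46.4/121.8 = -0.380952…
Arc Ed = %ΔQ / %ΔP = (1840/17600) / (-46.4/121.8) = -0.2744…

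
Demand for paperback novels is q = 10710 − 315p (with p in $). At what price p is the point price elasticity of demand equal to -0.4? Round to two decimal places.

9.71

Ed = −315p/(10710 − 315p). Set this equal to -0.4:
315p = 0.4·(10710 − 315p) ⇒ 315p(1 + 0.4) = 0.4·10710
p = 0.4·10710 / (315·1.4) = 9.7142…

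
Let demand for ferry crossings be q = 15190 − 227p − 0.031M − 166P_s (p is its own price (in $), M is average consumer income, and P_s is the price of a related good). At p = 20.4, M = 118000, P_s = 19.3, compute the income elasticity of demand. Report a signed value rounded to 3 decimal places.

-0.989

At the given values, q = 15190 − 227(20.4) − 0.031(118000) − 166(19.3) = 3697.4.
∂q/∂M = -0.031.
E = (-0.031) × (118000/3697.4) = -0.98934…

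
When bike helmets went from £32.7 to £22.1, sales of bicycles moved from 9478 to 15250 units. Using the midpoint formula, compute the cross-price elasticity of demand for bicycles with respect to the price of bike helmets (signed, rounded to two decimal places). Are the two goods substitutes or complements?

%ΔQ_{bicycles} = (15250 − 9478)/avg = 5772/12364 = 0.466839…
%ΔP_{bike helmets} = (22.1 − 32.7)/avg = -10.6/27.4 = -0.386861…
E_cross = (5772/12364) / (-10.6/27.4) = -1.2067…
E_cross < 0 ⇒ the goods are complements.

-1.21; complements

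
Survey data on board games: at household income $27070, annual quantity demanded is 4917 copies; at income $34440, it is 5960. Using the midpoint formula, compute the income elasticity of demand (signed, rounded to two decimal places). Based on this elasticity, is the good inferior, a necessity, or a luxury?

0.80; necessity

%ΔQ = (5960 − 4917)/[( 4917 + 5960)/2] = 1043/5438.5 = 0.191780…
%ΔIncome = (34440 − 27070)/[( 27070 + 34440)/2] = 7370/30755 = 0.239635…
E_income = (1043/5438.5) / (7370/30755) = 0.8003…
0 < E_income < 1 ⇒ normal good, necessity.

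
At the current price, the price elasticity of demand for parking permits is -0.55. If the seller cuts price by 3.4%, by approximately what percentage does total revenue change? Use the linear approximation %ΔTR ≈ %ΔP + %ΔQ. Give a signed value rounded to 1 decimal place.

%ΔQ ≈ Ed × %ΔP = (-0.55) × (-3.4%) = +1.8700%
%ΔTR ≈ %ΔP + %ΔQ = (-3.4%) + (+1.8700%) = -1.5300%

-1.5%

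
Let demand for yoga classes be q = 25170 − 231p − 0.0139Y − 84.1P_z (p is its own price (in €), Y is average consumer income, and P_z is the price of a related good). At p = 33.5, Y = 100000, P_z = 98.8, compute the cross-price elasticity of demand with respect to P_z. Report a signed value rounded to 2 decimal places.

At the given values, q = 25170 − 231(33.5) − 0.0139(100000) − 84.1(98.8) = 7732.42.
∂q/∂P_z = -84.1.
E = (-84.1) × (98.8/7732.42) = -1.0745…

-1.07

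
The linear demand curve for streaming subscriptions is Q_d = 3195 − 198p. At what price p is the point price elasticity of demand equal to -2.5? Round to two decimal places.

Ed = −198p/(3195 − 198p). Set this equal to -2.5:
198p = 2.5·(3195 − 198p) ⇒ 198p(1 + 2.5) = 2.5·3195
p = 2.5·3195 / (198·3.5) = 11.5259…

11.53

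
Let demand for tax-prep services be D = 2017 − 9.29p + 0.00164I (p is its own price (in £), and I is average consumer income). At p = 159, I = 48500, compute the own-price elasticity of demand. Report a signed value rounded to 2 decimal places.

-2.38

At the given values, D = 2017 − 9.29(159) + 0.00164(48500) = 619.43.
∂D/∂p = −9.29.
E = (-9.29) × (159/619.43) = -2.3846…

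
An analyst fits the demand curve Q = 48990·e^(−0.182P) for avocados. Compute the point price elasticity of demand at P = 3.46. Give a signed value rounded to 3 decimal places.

dQ/dP = −0.182·Q = -4750.01. At P = 3.46, Q = 26099.
Ed = (dQ/dP)·(P/Q) = (-4750.01) × (3.46/26099) = -0.62972

-0.630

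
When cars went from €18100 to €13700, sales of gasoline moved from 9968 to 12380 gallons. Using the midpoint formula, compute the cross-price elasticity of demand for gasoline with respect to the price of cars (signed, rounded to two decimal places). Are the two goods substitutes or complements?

%ΔQ_{gasoline} = (12380 − 9968)/avg = 2412/11174 = 0.215858…
%ΔP_{cars} = (13700 − 18100)/avg = -4400/15900 = -0.276729…
E_cross = (2412/11174) / (-4400/15900) = -0.7800…
E_cross < 0 ⇒ the goods are complements.

-0.78; complements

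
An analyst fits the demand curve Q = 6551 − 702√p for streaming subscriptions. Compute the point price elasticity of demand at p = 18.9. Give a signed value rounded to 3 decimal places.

-0.436

dQ/dp = −702/(2√p) = -80.7377. At p = 18.9, Q = 3499.12.
Ed = (dQ/dp)·(p/Q) = (-80.7377) × (18.9/3499.12) = -0.43609…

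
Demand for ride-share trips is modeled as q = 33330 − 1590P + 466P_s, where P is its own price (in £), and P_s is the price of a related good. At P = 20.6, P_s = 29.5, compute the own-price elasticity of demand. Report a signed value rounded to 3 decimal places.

At the given values, q = 33330 − 1590(20.6) + 466(29.5) = 14323.
∂q/∂P = −1590.
E = (-1590) × (20.6/14323) = -2.28681…

-2.287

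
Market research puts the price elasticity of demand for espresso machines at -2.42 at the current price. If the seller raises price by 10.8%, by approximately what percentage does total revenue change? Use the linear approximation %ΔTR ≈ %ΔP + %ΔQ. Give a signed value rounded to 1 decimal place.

-15.3%

%ΔQ ≈ Ed × %ΔP = (-2.42) × (+10.8%) = -26.1360%
%ΔTR ≈ %ΔP + %ΔQ = (+10.8%) + (-26.1360%) = -15.3360%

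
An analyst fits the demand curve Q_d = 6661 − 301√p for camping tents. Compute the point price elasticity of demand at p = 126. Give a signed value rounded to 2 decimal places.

dQ_d/dp = −301/(2√p) = -13.4076. At p = 126, Q_d = 3282.28.
Ed = (dQ_d/dp)·(p/Q_d) = (-13.4076) × (126/3282.28) = -0.5146…

-0.51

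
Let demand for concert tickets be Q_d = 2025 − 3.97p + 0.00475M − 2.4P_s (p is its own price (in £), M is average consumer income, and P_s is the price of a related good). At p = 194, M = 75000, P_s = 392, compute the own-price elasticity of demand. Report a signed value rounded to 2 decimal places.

At the given values, Q_d = 2025 − 3.97(194) + 0.00475(75000) − 2.4(392) = 670.27.
∂Q_d/∂p = −3.97.
E = (-3.97) × (194/670.27) = -1.1490…

-1.15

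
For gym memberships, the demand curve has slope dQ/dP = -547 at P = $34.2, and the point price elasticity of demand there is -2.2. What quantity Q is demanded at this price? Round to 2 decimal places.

8503.36

Ed = (dQ/dP)·(P/Q) ⇒ Q = (dQ/dP)·P/Ed = (-547)·34.2/(-2.2) = 8503.3636…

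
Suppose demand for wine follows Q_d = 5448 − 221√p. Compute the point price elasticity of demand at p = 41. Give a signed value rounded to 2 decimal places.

-0.18

dQ_d/dp = −221/(2√p) = -17.2572. At p = 41, Q_d = 4032.91.
Ed = (dQ_d/dp)·(p/Q_d) = (-17.2572) × (41/4032.91) = -0.1754…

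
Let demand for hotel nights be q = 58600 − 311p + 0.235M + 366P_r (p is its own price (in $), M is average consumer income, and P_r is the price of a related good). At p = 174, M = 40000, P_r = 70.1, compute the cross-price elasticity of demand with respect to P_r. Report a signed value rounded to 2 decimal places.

At the given values, q = 58600 − 311(174) + 0.235(40000) + 366(70.1) = 39542.6.
∂q/∂P_r = 366.
E = (366) × (70.1/39542.6) = 0.6488…

0.65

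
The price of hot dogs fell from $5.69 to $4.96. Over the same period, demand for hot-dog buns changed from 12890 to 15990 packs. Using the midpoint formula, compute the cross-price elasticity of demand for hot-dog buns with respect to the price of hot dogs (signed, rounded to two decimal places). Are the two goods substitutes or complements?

-1.57; complements

%ΔQ_{hot-dog buns} = (15990 − 12890)/avg = 3100/14440 = 0.214681…
%ΔP_{hot dogs} = (4.96 − 5.69)/avg = -0.73/5.325 = -0.137089…
E_cross = (3100/14440) / (-0.73/5.325) = -1.5659…
E_cross < 0 ⇒ the goods are complements.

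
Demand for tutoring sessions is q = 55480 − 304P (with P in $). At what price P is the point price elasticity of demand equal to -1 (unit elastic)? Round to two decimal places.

91.25

Ed = −304P/(55480 − 304P). Set this equal to -1:
304P = 1·(55480 − 304P) ⇒ 304P(1 + 1) = 1·55480
P = 1·55480 / (304·2) = 91.25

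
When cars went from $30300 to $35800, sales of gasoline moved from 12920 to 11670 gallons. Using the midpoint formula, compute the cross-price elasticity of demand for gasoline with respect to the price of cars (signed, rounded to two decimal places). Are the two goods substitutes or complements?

%ΔQ_{gasoline} = (11670 − 12920)/avg = -1250/12295 = -0.101667…
%ΔP_{cars} = (35800 − 30300)/avg = 5500/33050 = 0.166414…
E_cross = (-1250/12295) / (5500/33050) = -0.6109…
E_cross < 0 ⇒ the goods are complements.

-0.61; complements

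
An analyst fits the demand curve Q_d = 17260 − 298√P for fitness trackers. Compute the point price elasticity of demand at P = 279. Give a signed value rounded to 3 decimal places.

dQ_d/dP = −298/(2√P) = -8.9204. At P = 279, Q_d = 12282.4.
Ed = (dQ_d/dP)·(P/Q_d) = (-8.9204) × (279/12282.4) = -0.20263…

-0.203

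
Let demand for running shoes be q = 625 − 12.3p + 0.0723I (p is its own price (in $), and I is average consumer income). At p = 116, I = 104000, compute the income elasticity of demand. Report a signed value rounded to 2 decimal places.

1.12

At the given values, q = 625 − 12.3(116) + 0.0723(104000) = 6717.4.
∂q/∂I = 0.0723.
E = (0.0723) × (104000/6717.4) = 1.1193…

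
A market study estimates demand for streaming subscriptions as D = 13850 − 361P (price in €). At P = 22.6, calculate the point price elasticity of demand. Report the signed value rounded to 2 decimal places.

-1.43

dD/dP = −361. At P = 22.6, D = 13850 − 361(22.6) = 5691.4.
Ed = (dD/dP)·(P/D) = −361 × (22.6/5691.4) = -1.4334…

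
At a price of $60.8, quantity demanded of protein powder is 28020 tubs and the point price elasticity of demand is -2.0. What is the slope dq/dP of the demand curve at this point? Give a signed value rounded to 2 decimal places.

-921.71

Ed = (dq/dP)·(P/q) ⇒ dq/dP = Ed·q/P = (-2.0)·28020/60.8 = -921.7105…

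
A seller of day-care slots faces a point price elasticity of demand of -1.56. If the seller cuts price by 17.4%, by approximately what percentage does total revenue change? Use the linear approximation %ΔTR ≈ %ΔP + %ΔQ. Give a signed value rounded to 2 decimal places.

%ΔQ ≈ Ed × %ΔP = (-1.56) × (-17.4%) = +27.1440%
%ΔTR ≈ %ΔP + %ΔQ = (-17.4%) + (+27.1440%) = +9.7440%

+9.74%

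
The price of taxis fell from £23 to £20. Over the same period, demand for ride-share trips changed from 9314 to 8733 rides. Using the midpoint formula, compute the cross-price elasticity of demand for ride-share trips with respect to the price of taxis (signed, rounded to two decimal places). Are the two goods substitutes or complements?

%ΔQ_{ride-share trips} = (8733 − 9314)/avg = -581/9023.5 = -0.064387…
%ΔP_{taxis} = (20 − 23)/avg = -3/21.5 = -0.139534…
E_cross = (-581/9023.5) / (-3/21.5) = 0.4614…
E_cross > 0 ⇒ the goods are substitutes.

0.46; substitutes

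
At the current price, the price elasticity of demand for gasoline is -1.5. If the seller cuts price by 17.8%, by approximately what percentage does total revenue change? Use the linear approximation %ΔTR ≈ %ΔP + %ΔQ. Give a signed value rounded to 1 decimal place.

%ΔQ ≈ Ed × %ΔP = (-1.5) × (-17.8%) = +26.7000%
%ΔTR ≈ %ΔP + %ΔQ = (-17.8%) + (+26.7000%) = +8.9000%

+8.9%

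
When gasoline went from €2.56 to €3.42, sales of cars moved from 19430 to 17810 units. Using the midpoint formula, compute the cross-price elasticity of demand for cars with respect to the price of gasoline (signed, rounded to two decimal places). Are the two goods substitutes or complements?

-0.30; complements

%ΔQ_{cars} = (17810 − 19430)/avg = -1620/18620 = -0.087003…
%ΔP_{gasoline} = (3.42 − 2.56)/avg = 0.86/2.99 = 0.287625…
E_cross = (-1620/18620) / (0.86/2.99) = -0.3024…
E_cross < 0 ⇒ the goods are complements.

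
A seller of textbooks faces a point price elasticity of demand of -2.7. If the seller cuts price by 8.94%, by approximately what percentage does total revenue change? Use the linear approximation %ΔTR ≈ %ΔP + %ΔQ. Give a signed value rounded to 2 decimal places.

%ΔQ ≈ Ed × %ΔP = (-2.7) × (-8.94%) = +24.1380%
%ΔTR ≈ %ΔP + %ΔQ = (-8.94%) + (+24.1380%) = +15.1980%

+15.20%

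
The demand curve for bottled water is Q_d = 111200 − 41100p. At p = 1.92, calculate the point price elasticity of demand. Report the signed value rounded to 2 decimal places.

dQ_d/dp = −41100. At p = 1.92, Q_d = 111200 − 41100(1.92) = 32288.
Ed = (dQ_d/dp)·(p/Q_d) = −41100 × (1.92/32288) = -2.4440…

-2.44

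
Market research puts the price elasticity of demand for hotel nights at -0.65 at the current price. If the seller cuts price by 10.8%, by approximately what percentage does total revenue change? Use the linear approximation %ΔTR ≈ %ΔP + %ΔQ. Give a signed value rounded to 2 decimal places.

%ΔQ ≈ Ed × %ΔP = (-0.65) × (-10.8%) = +7.0200%
%ΔTR ≈ %ΔP + %ΔQ = (-10.8%) + (+7.0200%) = -3.7800%

-3.78%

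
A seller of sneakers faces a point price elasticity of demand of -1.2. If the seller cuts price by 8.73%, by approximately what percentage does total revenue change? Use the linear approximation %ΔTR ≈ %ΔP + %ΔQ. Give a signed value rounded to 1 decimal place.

%ΔQ ≈ Ed × %ΔP = (-1.2) × (-8.73%) = +10.4760%
%ΔTR ≈ %ΔP + %ΔQ = (-8.73%) + (+10.4760%) = +1.7460%

+1.7%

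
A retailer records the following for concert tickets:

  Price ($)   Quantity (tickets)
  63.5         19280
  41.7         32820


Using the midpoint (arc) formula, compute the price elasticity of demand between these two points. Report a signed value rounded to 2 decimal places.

-1.25

%ΔQ = (32820 − 19280) / [(19280 + 32820)/2] = 13540/26050 = 0.519769…
%ΔP = (41.7 − 63.5) / [(63.5 + 41.7)/2] = -21.8/52.6 = -0.414448…
Arc Ed = %ΔQ / %ΔP = (13540/26050) / (-21.8/52.6) = -1.2541…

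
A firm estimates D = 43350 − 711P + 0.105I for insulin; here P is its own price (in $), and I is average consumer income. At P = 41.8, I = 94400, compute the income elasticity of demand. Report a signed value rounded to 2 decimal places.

0.42

At the given values, D = 43350 − 711(41.8) + 0.105(94400) = 23542.2.
∂D/∂I = 0.105.
E = (0.105) × (94400/23542.2) = 0.4210…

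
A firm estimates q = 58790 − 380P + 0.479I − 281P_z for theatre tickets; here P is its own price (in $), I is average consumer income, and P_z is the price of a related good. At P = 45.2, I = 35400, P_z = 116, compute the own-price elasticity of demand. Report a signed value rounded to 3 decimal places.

At the given values, q = 58790 − 380(45.2) + 0.479(35400) − 281(116) = 25974.6.
∂q/∂P = −380.
E = (-380) × (45.2/25974.6) = -0.66126…

-0.661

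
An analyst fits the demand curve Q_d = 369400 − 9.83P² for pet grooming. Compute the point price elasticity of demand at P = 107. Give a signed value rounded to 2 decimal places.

dQ_d/dP = −2·9.83·P = -2103.62. At P = 107, Q_d = 256856.33.
Ed = (dQ_d/dP)·(P/Q_d) = (-2103.62) × (107/256856.33) = -0.8763…

-0.88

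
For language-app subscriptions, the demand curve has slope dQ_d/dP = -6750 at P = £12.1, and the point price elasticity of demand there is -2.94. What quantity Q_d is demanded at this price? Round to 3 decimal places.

Ed = (dQ_d/dP)·(P/Q_d) ⇒ Q_d = (dQ_d/dP)·P/Ed = (-6750)·12.1/(-2.94) = 27780.61224…

27780.612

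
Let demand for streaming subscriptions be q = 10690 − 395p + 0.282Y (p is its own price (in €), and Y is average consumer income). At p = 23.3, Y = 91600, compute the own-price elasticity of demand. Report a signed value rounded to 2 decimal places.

At the given values, q = 10690 − 395(23.3) + 0.282(91600) = 27317.7.
∂q/∂p = −395.
E = (-395) × (23.3/27317.7) = -0.3369…

-0.34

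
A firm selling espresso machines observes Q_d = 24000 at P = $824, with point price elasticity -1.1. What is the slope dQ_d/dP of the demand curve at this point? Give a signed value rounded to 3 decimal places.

-32.039

Ed = (dQ_d/dP)·(P/Q_d) ⇒ dQ_d/dP = Ed·Q_d/P = (-1.1)·24000/824 = -32.03883…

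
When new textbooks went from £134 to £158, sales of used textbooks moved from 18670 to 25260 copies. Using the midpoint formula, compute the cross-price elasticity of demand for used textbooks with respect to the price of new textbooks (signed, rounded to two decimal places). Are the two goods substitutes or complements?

%ΔQ_{used textbooks} = (25260 − 18670)/avg = 6590/21965 = 0.300022…
%ΔP_{new textbooks} = (158 − 134)/avg = 24/146 = 0.164383…
E_cross = (6590/21965) / (24/146) = 1.8251…
E_cross > 0 ⇒ the goods are substitutes.

1.83; substitutes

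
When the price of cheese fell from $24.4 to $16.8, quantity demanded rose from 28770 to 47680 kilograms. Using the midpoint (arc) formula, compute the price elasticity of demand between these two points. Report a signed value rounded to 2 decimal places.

%ΔQ = (47680 − 28770) / [(28770 + 47680)/2] = 18910/38225 = 0.494702…
%ΔP = (16.8 − 24.4) / [(24.4 + 16.8)/2] = -7.6/20.6 = -0.368932…
Arc Ed = %ΔQ / %ΔP = (18910/38225) / (-7.6/20.6) = -1.3409…

-1.34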